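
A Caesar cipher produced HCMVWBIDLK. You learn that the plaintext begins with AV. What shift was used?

From the crib: H(7)−A(0)=7, so the shift is 7.

7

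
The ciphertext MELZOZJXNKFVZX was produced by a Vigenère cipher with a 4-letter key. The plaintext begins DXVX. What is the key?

Subtract each crib letter from the matching ciphertext letter (mod 26):
M(12)−D(3)=9 → J
E(4)−X(23)=-19≡7 → H
L(11)−V(21)=-10≡16 → Q
Z(25)−X(23)=2 → C

JHQC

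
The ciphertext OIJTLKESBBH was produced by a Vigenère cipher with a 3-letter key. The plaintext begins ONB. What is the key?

AVI

Subtract each crib letter from the matching ciphertext letter (mod 26):
O(14)−O(14)=0 → A
I(8)−N(13)=-5≡21 → V
J(9)−B(1)=8 → I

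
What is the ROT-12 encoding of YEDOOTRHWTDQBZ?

Y(24): 24+12=36≡10 → K
E(4): 4+12=16 → Q
D(3): 3+12=15 → P
O(14): 14+12=26≡0 → A
O(14): 14+12=26≡0 → A
T(19): 19+12=31≡5 → F
R(17): 17+12=29≡3 → D
H(7): 7+12=19 → T
W(22): 22+12=34≡8 → I
T(19): 19+12=31≡5 → F
D(3): 3+12=15 → P
Q(16): 16+12=28≡2 → C
B(1): 1+12=13 → N
Z(25): 25+12=37≡11 → L

KQPAAFDTIFPCNL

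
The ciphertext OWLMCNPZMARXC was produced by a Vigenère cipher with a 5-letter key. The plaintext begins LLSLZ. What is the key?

Subtract each crib letter from the matching ciphertext letter (mod 26):
O(14)−L(11)=3 → D
W(22)−L(11)=11 → L
L(11)−S(18)=-7≡19 → T
M(12)−L(11)=1 → B
C(2)−Z(25)=-23≡3 → D

DLTBD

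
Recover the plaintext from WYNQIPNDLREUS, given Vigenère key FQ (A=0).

Repeat the key across the ciphertext: FQFQFQFQFQFQF
W(22)−F(5): 17 → R
Y(24)−Q(16): 8 → I
N(13)−F(5): 8 → I
Q(16)−Q(16): 0 → A
I(8)−F(5): 3 → D
P(15)−Q(16): -1≡25 → Z
N(13)−F(5): 8 → I
D(3)−Q(16): -13≡13 → N
L(11)−F(5): 6 → G
R(17)−Q(16): 1 → B
E(4)−F(5): -1≡25 → Z
U(20)−Q(16): 4 → E
S(18)−F(5): 13 → N

RIIADZINGBZEN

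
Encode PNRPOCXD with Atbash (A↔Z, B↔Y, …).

P(15) → K(10)
N(13) → M(12)
R(17) → I(8)
P(15) → K(10)
O(14) → L(11)
C(2) → X(23)
X(23) → C(2)
D(3) → W(22)

KMIKLXCW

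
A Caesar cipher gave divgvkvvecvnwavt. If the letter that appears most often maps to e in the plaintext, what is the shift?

The most frequent ciphertext letter is v (appears 6 times).
v is position 21; e is position 4.
Shift = 17.

17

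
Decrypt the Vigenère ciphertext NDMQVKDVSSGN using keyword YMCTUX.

Repeat the key across the ciphertext: YMCTUXYMCTUX
N(13)−Y(24): -11≡15 → P
D(3)−M(12): -9≡17 → R
M(12)−C(2): 10 → K
Q(16)−T(19): -3≡23 → X
V(21)−U(20): 1 → B
K(10)−X(23): -13≡13 → N
D(3)−Y(24): -21≡5 → F
V(21)−M(12): 9 → J
S(18)−C(2): 16 → Q
S(18)−T(19): -1≡25 → Z
G(6)−U(20): -14≡12 → M
N(13)−X(23): -10≡16 → Q

PRKXBNFJQZMQ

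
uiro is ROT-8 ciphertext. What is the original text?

majg

u(20): 20−8=12 → m
i(8): 8−8=0 → a
r(17): 17−8=9 → j
o(14): 14−8=6 → g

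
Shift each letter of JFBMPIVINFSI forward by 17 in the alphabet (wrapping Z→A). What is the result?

J(9): 9+17=26≡0 → A
F(5): 5+17=22 → W
B(1): 1+17=18 → S
M(12): 12+17=29≡3 → D
P(15): 15+17=32≡6 → G
I(8): 8+17=25 → Z
V(21): 21+17=38≡12 → M
I(8): 8+17=25 → Z
N(13): 13+17=30≡4 → E
F(5): 5+17=22 → W
S(18): 18+17=35≡9 → J
I(8): 8+17=25 → Z

AWSDGZMZEWJZ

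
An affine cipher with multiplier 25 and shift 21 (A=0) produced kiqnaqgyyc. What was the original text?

lnfivfpxxt

The inverse of 25 mod 26 is 25, since 25·25=625≡1. Apply D(y)=25·(y−21) mod 26:
k(10): 25·(10−21)=-275≡11 → l
i(8): 25·(8−21)=-325≡13 → n
q(16): 25·(16−21)=-125≡5 → f
n(13): 25·(13−21)=-200≡8 → i
a(0): 25·(0−21)=-525≡21 → v
q(16): 25·(16−21)=-125≡5 → f
g(6): 25·(6−21)=-375≡15 → p
y(24): 25·(24−21)=75≡23 → x
y(24): 25·(24−21)=75≡23 → x
c(2): 25·(2−21)=-475≡19 → t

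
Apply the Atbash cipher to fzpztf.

uakagu

f(5) → u(20)
z(25) → a(0)
p(15) → k(10)
z(25) → a(0)
t(19) → g(6)
f(5) → u(20)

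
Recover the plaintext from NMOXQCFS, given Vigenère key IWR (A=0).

FQXPULXW

Repeat the key across the ciphertext: IWRIWRIW
N(13)−I(8): 5 → F
M(12)−W(22): -10≡16 → Q
O(14)−R(17): -3≡23 → X
X(23)−I(8): 15 → P
Q(16)−W(22): -6≡20 → U
C(2)−R(17): -15≡11 → L
F(5)−I(8): -3≡23 → X
S(18)−W(22): -4≡22 → W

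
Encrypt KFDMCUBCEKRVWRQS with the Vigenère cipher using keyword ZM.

Repeat the key across the message: ZMZMZMZMZMZMZMZM
K(10)+Z(25): 35≡9 → J
F(5)+M(12): 17 → R
D(3)+Z(25): 28≡2 → C
M(12)+M(12): 24 → Y
C(2)+Z(25): 27≡1 → B
U(20)+M(12): 32≡6 → G
B(1)+Z(25): 26≡0 → A
C(2)+M(12): 14 → O
E(4)+Z(25): 29≡3 → D
K(10)+M(12): 22 → W
R(17)+Z(25): 42≡16 → Q
V(21)+M(12): 33≡7 → H
W(22)+Z(25): 47≡21 → V
R(17)+M(12): 29≡3 → D
Q(16)+Z(25): 41≡15 → P
S(18)+M(12): 30≡4 → E

JRCYBGAODWQHVDPE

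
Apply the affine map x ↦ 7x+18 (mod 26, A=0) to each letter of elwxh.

e(4): 7·4+18=46≡20 → u
l(11): 7·11+18=95≡17 → r
w(22): 7·22+18=172≡16 → q
x(23): 7·23+18=179≡23 → x
h(7): 7·7+18=67≡15 → p

urqxp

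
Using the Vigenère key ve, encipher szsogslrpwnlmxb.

ndnsbwgvkaiphbw

Repeat the key across the message: vevevevevevevev
s(18)+v(21): 39≡13 → n
z(25)+e(4): 29≡3 → d
s(18)+v(21): 39≡13 → n
o(14)+e(4): 18 → s
g(6)+v(21): 27≡1 → b
s(18)+e(4): 22 → w
l(11)+v(21): 32≡6 → g
r(17)+e(4): 21 → v
p(15)+v(21): 36≡10 → k
w(22)+e(4): 26≡0 → a
n(13)+v(21): 34≡8 → i
l(11)+e(4): 15 → p
m(12)+v(21): 33≡7 → h
x(23)+e(4): 27≡1 → b
b(1)+v(21): 22 → w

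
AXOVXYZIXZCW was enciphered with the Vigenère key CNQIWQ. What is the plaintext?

YKYNBIXVHRGG

Repeat the key across the ciphertext: CNQIWQCNQIWQ
A(0)−C(2): -2≡24 → Y
X(23)−N(13): 10 → K
O(14)−Q(16): -2≡24 → Y
V(21)−I(8): 13 → N
X(23)−W(22): 1 → B
Y(24)−Q(16): 8 → I
Z(25)−C(2): 23 → X
I(8)−N(13): -5≡21 → V
X(23)−Q(16): 7 → H
Z(25)−I(8): 17 → R
C(2)−W(22): -20≡6 → G
W(22)−Q(16): 6 → G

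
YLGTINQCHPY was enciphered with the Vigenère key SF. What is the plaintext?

GGOOQIYXPKG

Repeat the key across the ciphertext: SFSFSFSFSFS
Y(24)−S(18): 6 → G
L(11)−F(5): 6 → G
G(6)−S(18): -12≡14 → O
T(19)−F(5): 14 → O
I(8)−S(18): -10≡16 → Q
N(13)−F(5): 8 → I
Q(16)−S(18): -2≡24 → Y
C(2)−F(5): -3≡23 → X
H(7)−S(18): -11≡15 → P
P(15)−F(5): 10 → K
Y(24)−S(18): 6 → G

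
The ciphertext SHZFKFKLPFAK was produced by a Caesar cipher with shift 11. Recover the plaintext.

HWOUZUZAEUPZ

S(18): 18−11=7 → H
H(7): 7−11=-4≡22 → W
Z(25): 25−11=14 → O
F(5): 5−11=-6≡20 → U
K(10): 10−11=-1≡25 → Z
F(5): 5−11=-6≡20 → U
K(10): 10−11=-1≡25 → Z
L(11): 11−11=0 → A
P(15): 15−11=4 → E
F(5): 5−11=-6≡20 → U
A(0): 0−11=-11≡15 → P
K(10): 10−11=-1≡25 → Z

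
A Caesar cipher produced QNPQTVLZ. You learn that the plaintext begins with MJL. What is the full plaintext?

MJLMPRHV

From the crib: Q(16)−M(12)=4, so the shift is 4.
Subtract 4 from each ciphertext letter:
Q(16): 16−4=12 → M
N(13): 13−4=9 → J
P(15): 15−4=11 → L
Q(16): 16−4=12 → M
T(19): 19−4=15 → P
V(21): 21−4=17 → R
L(11): 11−4=7 → H
Z(25): 25−4=21 → V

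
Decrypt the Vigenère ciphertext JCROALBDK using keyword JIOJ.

Repeat the key across the ciphertext: JIOJJIOJJ
J(9)−J(9): 0 → A
C(2)−I(8): -6≡20 → U
R(17)−O(14): 3 → D
O(14)−J(9): 5 → F
A(0)−J(9): -9≡17 → R
L(11)−I(8): 3 → D
B(1)−O(14): -13≡13 → N
D(3)−J(9): -6≡20 → U
K(10)−J(9): 1 → B

AUDFRDNUB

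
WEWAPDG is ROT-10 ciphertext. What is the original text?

W(22): 22−10=12 → M
E(4): 4−10=-6≡20 → U
W(22): 22−10=12 → M
A(0): 0−10=-10≡16 → Q
P(15): 15−10=5 → F
D(3): 3−10=-7≡19 → T
G(6): 6−10=-4≡22 → W

MUMQFTW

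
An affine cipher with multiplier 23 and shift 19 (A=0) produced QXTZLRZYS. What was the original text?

The inverse of 23 mod 26 is 17, since 23·17=391≡1. Apply D(y)=17·(y−19) mod 26:
Q(16): 17·(16−19)=-51≡1 → B
X(23): 17·(23−19)=68≡16 → Q
T(19): 17·(19−19)=0 → A
Z(25): 17·(25−19)=102≡24 → Y
L(11): 17·(11−19)=-136≡20 → U
R(17): 17·(17−19)=-34≡18 → S
Z(25): 17·(25−19)=102≡24 → Y
Y(24): 17·(24−19)=85≡7 → H
S(18): 17·(18−19)=-17≡9 → J

BQAYUSYHJ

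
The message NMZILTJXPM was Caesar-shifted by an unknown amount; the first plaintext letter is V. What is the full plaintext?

VUHQTBRFXU

From the crib: N(13)−V(21)=-8≡18, so the shift is 18.
Subtract 18 from each ciphertext letter:
N(13): 13−18=-5≡21 → V
M(12): 12−18=-6≡20 → U
Z(25): 25−18=7 → H
I(8): 8−18=-10≡16 → Q
L(11): 11−18=-7≡19 → T
T(19): 19−18=1 → B
J(9): 9−18=-9≡17 → R
X(23): 23−18=5 → F
P(15): 15−18=-3≡23 → X
M(12): 12−18=-6≡20 → U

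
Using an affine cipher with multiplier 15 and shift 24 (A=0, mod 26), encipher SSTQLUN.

IIXEHML

S(18): 15·18+24=294≡8 → I
S(18): 15·18+24=294≡8 → I
T(19): 15·19+24=309≡23 → X
Q(16): 15·16+24=264≡4 → E
L(11): 15·11+24=189≡7 → H
U(20): 15·20+24=324≡12 → M
N(13): 15·13+24=219≡11 → L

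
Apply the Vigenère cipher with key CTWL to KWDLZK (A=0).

Repeat the key across the message: CTWLCT
K(10)+C(2): 12 → M
W(22)+T(19): 41≡15 → P
D(3)+W(22): 25 → Z
L(11)+L(11): 22 → W
Z(25)+C(2): 27≡1 → B
K(10)+T(19): 29≡3 → D

MPZWBD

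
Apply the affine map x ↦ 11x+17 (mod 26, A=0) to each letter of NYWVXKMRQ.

EVZOKXTWL

N(13): 11·13+17=160≡4 → E
Y(24): 11·24+17=281≡21 → V
W(22): 11·22+17=259≡25 → Z
V(21): 11·21+17=248≡14 → O
X(23): 11·23+17=270≡10 → K
K(10): 11·10+17=127≡23 → X
M(12): 11·12+17=149≡19 → T
R(17): 11·17+17=204≡22 → W
Q(16): 11·16+17=193≡11 → L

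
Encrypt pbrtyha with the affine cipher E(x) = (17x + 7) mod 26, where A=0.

p(15): 17·15+7=262≡2 → c
b(1): 17·1+7=24 → y
r(17): 17·17+7=296≡10 → k
t(19): 17·19+7=330≡18 → s
y(24): 17·24+7=415≡25 → z
h(7): 17·7+7=126≡22 → w
a(0): 17·0+7=7 → h

cykszwh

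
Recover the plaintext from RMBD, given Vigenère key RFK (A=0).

Repeat the key across the ciphertext: RFKR
R(17)−R(17): 0 → A
M(12)−F(5): 7 → H
B(1)−K(10): -9≡17 → R
D(3)−R(17): -14≡12 → M

AHRM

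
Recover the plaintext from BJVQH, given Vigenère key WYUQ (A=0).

Repeat the key across the ciphertext: WYUQW
B(1)−W(22): -21≡5 → F
J(9)−Y(24): -15≡11 → L
V(21)−U(20): 1 → B
Q(16)−Q(16): 0 → A
H(7)−W(22): -15≡11 → L

FLBAL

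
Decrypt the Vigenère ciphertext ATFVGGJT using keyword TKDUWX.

Repeat the key across the ciphertext: TKDUWXTK
A(0)−T(19): -19≡7 → H
T(19)−K(10): 9 → J
F(5)−D(3): 2 → C
V(21)−U(20): 1 → B
G(6)−W(22): -16≡10 → K
G(6)−X(23): -17≡9 → J
J(9)−T(19): -10≡16 → Q
T(19)−K(10): 9 → J

HJCBKJQJ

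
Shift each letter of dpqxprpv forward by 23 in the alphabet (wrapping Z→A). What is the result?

d(3): 3+23=26≡0 → a
p(15): 15+23=38≡12 → m
q(16): 16+23=39≡13 → n
x(23): 23+23=46≡20 → u
p(15): 15+23=38≡12 → m
r(17): 17+23=40≡14 → o
p(15): 15+23=38≡12 → m
v(21): 21+23=44≡18 → s

amnumoms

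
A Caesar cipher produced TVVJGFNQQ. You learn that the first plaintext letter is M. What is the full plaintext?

From the crib: T(19)−M(12)=7, so the shift is 7.
Subtract 7 from each ciphertext letter:
T(19): 19−7=12 → M
V(21): 21−7=14 → O
V(21): 21−7=14 → O
J(9): 9−7=2 → C
G(6): 6−7=-1≡25 → Z
F(5): 5−7=-2≡24 → Y
N(13): 13−7=6 → G
Q(16): 16−7=9 → J
Q(16): 16−7=9 → J

MOOCZYGJJ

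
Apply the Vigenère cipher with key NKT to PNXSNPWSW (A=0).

CXQFXIJCP

Repeat the key across the message: NKTNKTNKT
P(15)+N(13): 28≡2 → C
N(13)+K(10): 23 → X
X(23)+T(19): 42≡16 → Q
S(18)+N(13): 31≡5 → F
N(13)+K(10): 23 → X
P(15)+T(19): 34≡8 → I
W(22)+N(13): 35≡9 → J
S(18)+K(10): 28≡2 → C
W(22)+T(19): 41≡15 → P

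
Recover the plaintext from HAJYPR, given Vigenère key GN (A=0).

BNDLJE

Repeat the key across the ciphertext: GNGNGN
H(7)−G(6): 1 → B
A(0)−N(13): -13≡13 → N
J(9)−G(6): 3 → D
Y(24)−N(13): 11 → L
P(15)−G(6): 9 → J
R(17)−N(13): 4 → E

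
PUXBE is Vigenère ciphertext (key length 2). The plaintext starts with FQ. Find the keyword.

KE

Subtract each crib letter from the matching ciphertext letter (mod 26):
P(15)−F(5)=10 → K
U(20)−Q(16)=4 → E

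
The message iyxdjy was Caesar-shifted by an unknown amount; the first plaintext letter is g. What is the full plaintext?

gwvbhw

From the crib: i(8)−g(6)=2, so the shift is 2.
Subtract 2 from each ciphertext letter:
i(8): 8−2=6 → g
y(24): 24−2=22 → w
x(23): 23−2=21 → v
d(3): 3−2=1 → b
j(9): 9−2=7 → h
y(24): 24−2=22 → w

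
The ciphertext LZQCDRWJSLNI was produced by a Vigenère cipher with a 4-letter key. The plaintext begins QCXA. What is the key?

VXTC

Subtract each crib letter from the matching ciphertext letter (mod 26):
L(11)−Q(16)=-5≡21 → V
Z(25)−C(2)=23 → X
Q(16)−X(23)=-7≡19 → T
C(2)−A(0)=2 → C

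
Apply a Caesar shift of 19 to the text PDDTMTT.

IWWMFMM

P(15): 15+19=34≡8 → I
D(3): 3+19=22 → W
D(3): 3+19=22 → W
T(19): 19+19=38≡12 → M
M(12): 12+19=31≡5 → F
T(19): 19+19=38≡12 → M
T(19): 19+19=38≡12 → M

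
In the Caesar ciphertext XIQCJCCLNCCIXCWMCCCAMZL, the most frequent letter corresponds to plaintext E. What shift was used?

The most frequent ciphertext letter is C (appears 9 times).
C is position 2; E is position 4.
Shift = -2≡24.

24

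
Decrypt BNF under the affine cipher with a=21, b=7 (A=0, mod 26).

The inverse of 21 mod 26 is 5, since 21·5=105≡1. Apply D(y)=5·(y−7) mod 26:
B(1): 5·(1−7)=-30≡22 → W
N(13): 5·(13−7)=30≡4 → E
F(5): 5·(5−7)=-10≡16 → Q

WEQ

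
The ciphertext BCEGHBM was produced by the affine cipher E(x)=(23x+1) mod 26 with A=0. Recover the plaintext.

The inverse of 23 mod 26 is 17, since 23·17=391≡1. Apply D(y)=17·(y−1) mod 26:
B(1): 17·(1−1)=0 → A
C(2): 17·(2−1)=17 → R
E(4): 17·(4−1)=51≡25 → Z
G(6): 17·(6−1)=85≡7 → H
H(7): 17·(7−1)=102≡24 → Y
B(1): 17·(1−1)=0 → A
M(12): 17·(12−1)=187≡5 → F

ARZHYAF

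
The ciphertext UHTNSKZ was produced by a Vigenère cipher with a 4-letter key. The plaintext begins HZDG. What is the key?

NIQH

Subtract each crib letter from the matching ciphertext letter (mod 26):
U(20)−H(7)=13 → N
H(7)−Z(25)=-18≡8 → I
T(19)−D(3)=16 → Q
N(13)−G(6)=7 → H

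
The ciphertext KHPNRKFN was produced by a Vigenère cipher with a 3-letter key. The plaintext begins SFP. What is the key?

Subtract each crib letter from the matching ciphertext letter (mod 26):
K(10)−S(18)=-8≡18 → S
H(7)−F(5)=2 → C
P(15)−P(15)=0 → A

SCA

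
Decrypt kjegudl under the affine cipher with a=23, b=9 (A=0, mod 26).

The inverse of 23 mod 26 is 17, since 23·17=391≡1. Apply D(y)=17·(y−9) mod 26:
k(10): 17·(10−9)=17 → r
j(9): 17·(9−9)=0 → a
e(4): 17·(4−9)=-85≡19 → t
g(6): 17·(6−9)=-51≡1 → b
u(20): 17·(20−9)=187≡5 → f
d(3): 17·(3−9)=-102≡2 → c
l(11): 17·(11−9)=34≡8 → i

ratbfci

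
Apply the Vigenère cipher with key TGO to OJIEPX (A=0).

HPWXVL

Repeat the key across the message: TGOTGO
O(14)+T(19): 33≡7 → H
J(9)+G(6): 15 → P
I(8)+O(14): 22 → W
E(4)+T(19): 23 → X
P(15)+G(6): 21 → V
X(23)+O(14): 37≡11 → L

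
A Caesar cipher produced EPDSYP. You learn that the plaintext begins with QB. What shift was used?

From the crib: E(4)−Q(16)=-12≡14, so the shift is 14.

14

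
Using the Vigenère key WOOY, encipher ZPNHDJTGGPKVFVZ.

Repeat the key across the message: WOOYWOOYWOOYWOO
Z(25)+W(22): 47≡21 → V
P(15)+O(14): 29≡3 → D
N(13)+O(14): 27≡1 → B
H(7)+Y(24): 31≡5 → F
D(3)+W(22): 25 → Z
J(9)+O(14): 23 → X
T(19)+O(14): 33≡7 → H
G(6)+Y(24): 30≡4 → E
G(6)+W(22): 28≡2 → C
P(15)+O(14): 29≡3 → D
K(10)+O(14): 24 → Y
V(21)+Y(24): 45≡19 → T
F(5)+W(22): 27≡1 → B
V(21)+O(14): 35≡9 → J
Z(25)+O(14): 39≡13 → N

VDBFZXHECDYTBJN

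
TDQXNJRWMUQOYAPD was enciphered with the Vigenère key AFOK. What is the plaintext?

Repeat the key across the ciphertext: AFOKAFOKAFOKAFOK
T(19)−A(0): 19 → T
D(3)−F(5): -2≡24 → Y
Q(16)−O(14): 2 → C
X(23)−K(10): 13 → N
N(13)−A(0): 13 → N
J(9)−F(5): 4 → E
R(17)−O(14): 3 → D
W(22)−K(10): 12 → M
M(12)−A(0): 12 → M
U(20)−F(5): 15 → P
Q(16)−O(14): 2 → C
O(14)−K(10): 4 → E
Y(24)−A(0): 24 → Y
A(0)−F(5): -5≡21 → V
P(15)−O(14): 1 → B
D(3)−K(10): -7≡19 → T

TYCNNEDMMPCEYVBT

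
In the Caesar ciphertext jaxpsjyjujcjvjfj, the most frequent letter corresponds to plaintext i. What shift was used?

The most frequent ciphertext letter is j (appears 7 times).
j is position 9; i is position 8.
Shift = 1.

1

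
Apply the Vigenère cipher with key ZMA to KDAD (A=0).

Repeat the key across the message: ZMAZ
K(10)+Z(25): 35≡9 → J
D(3)+M(12): 15 → P
A(0)+A(0): 0 → A
D(3)+Z(25): 28≡2 → C

JPAC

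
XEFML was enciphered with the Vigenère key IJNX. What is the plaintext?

PVSPD

Repeat the key across the ciphertext: IJNXI
X(23)−I(8): 15 → P
E(4)−J(9): -5≡21 → V
F(5)−N(13): -8≡18 → S
M(12)−X(23): -11≡15 → P
L(11)−I(8): 3 → D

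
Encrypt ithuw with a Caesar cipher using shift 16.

yjxkm

i(8): 8+16=24 → y
t(19): 19+16=35≡9 → j
h(7): 7+16=23 → x
u(20): 20+16=36≡10 → k
w(22): 22+16=38≡12 → m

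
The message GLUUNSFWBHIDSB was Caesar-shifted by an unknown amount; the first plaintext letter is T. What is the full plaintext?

From the crib: G(6)−T(19)=-13≡13, so the shift is 13.
Subtract 13 from each ciphertext letter:
G(6): 6−13=-7≡19 → T
L(11): 11−13=-2≡24 → Y
U(20): 20−13=7 → H
U(20): 20−13=7 → H
N(13): 13−13=0 → A
S(18): 18−13=5 → F
F(5): 5−13=-8≡18 → S
W(22): 22−13=9 → J
B(1): 1−13=-12≡14 → O
H(7): 7−13=-6≡20 → U
I(8): 8−13=-5≡21 → V
D(3): 3−13=-10≡16 → Q
S(18): 18−13=5 → F
B(1): 1−13=-12≡14 → O

TYHHAFSJOUVQFO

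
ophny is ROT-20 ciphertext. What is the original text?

uvnte

o(14): 14−20=-6≡20 → u
p(15): 15−20=-5≡21 → v
h(7): 7−20=-13≡13 → n
n(13): 13−20=-7≡19 → t
y(24): 24−20=4 → e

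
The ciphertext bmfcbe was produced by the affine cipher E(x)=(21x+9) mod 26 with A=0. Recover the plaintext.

mpgrmb

The inverse of 21 mod 26 is 5, since 21·5=105≡1. Apply D(y)=5·(y−9) mod 26:
b(1): 5·(1−9)=-40≡12 → m
m(12): 5·(12−9)=15 → p
f(5): 5·(5−9)=-20≡6 → g
c(2): 5·(2−9)=-35≡17 → r
b(1): 5·(1−9)=-40≡12 → m
e(4): 5·(4−9)=-25≡1 → b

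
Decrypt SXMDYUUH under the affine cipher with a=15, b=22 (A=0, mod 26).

The inverse of 15 mod 26 is 7, since 15·7=105≡1. Apply D(y)=7·(y−22) mod 26:
S(18): 7·(18−22)=-28≡24 → Y
X(23): 7·(23−22)=7 → H
M(12): 7·(12−22)=-70≡8 → I
D(3): 7·(3−22)=-133≡23 → X
Y(24): 7·(24−22)=14 → O
U(20): 7·(20−22)=-14≡12 → M
U(20): 7·(20−22)=-14≡12 → M
H(7): 7·(7−22)=-105≡25 → Z

YHIXOMMZ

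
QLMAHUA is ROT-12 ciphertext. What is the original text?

EZAOVIO

Q(16): 16−12=4 → E
L(11): 11−12=-1≡25 → Z
M(12): 12−12=0 → A
A(0): 0−12=-12≡14 → O
H(7): 7−12=-5≡21 → V
U(20): 20−12=8 → I
A(0): 0−12=-12≡14 → O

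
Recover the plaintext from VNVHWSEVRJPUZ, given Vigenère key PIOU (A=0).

Repeat the key across the ciphertext: PIOUPIOUPIOUP
V(21)−P(15): 6 → G
N(13)−I(8): 5 → F
V(21)−O(14): 7 → H
H(7)−U(20): -13≡13 → N
W(22)−P(15): 7 → H
S(18)−I(8): 10 → K
E(4)−O(14): -10≡16 → Q
V(21)−U(20): 1 → B
R(17)−P(15): 2 → C
J(9)−I(8): 1 → B
P(15)−O(14): 1 → B
U(20)−U(20): 0 → A
Z(25)−P(15): 10 → K

GFHNHKQBCBBAK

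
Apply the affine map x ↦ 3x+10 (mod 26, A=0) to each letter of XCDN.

X(23): 3·23+10=79≡1 → B
C(2): 3·2+10=16 → Q
D(3): 3·3+10=19 → T
N(13): 3·13+10=49≡23 → X

BQTX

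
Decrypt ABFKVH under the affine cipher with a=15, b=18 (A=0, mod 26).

The inverse of 15 mod 26 is 7, since 15·7=105≡1. Apply D(y)=7·(y−18) mod 26:
A(0): 7·(0−18)=-126≡4 → E
B(1): 7·(1−18)=-119≡11 → L
F(5): 7·(5−18)=-91≡13 → N
K(10): 7·(10−18)=-56≡22 → W
V(21): 7·(21−18)=21 → V
H(7): 7·(7−18)=-77≡1 → B

ELNWVB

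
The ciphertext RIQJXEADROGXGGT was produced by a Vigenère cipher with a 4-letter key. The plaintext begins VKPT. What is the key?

Subtract each crib letter from the matching ciphertext letter (mod 26):
R(17)−V(21)=-4≡22 → W
I(8)−K(10)=-2≡24 → Y
Q(16)−P(15)=1 → B
J(9)−T(19)=-10≡16 → Q

WYBQ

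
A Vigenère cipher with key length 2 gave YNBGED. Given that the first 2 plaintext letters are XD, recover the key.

Subtract each crib letter from the matching ciphertext letter (mod 26):
Y(24)−X(23)=1 → B
N(13)−D(3)=10 → K

BK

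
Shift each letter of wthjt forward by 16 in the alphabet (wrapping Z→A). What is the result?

mjxzj

w(22): 22+16=38≡12 → m
t(19): 19+16=35≡9 → j
h(7): 7+16=23 → x
j(9): 9+16=25 → z
t(19): 19+16=35≡9 → j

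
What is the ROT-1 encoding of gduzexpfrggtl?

hevafyqgshhum

g(6): 6+1=7 → h
d(3): 3+1=4 → e
u(20): 20+1=21 → v
z(25): 25+1=26≡0 → a
e(4): 4+1=5 → f
x(23): 23+1=24 → y
p(15): 15+1=16 → q
f(5): 5+1=6 → g
r(17): 17+1=18 → s
g(6): 6+1=7 → h
g(6): 6+1=7 → h
t(19): 19+1=20 → u
l(11): 11+1=12 → m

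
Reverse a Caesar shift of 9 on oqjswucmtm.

o(14): 14−9=5 → f
q(16): 16−9=7 → h
j(9): 9−9=0 → a
s(18): 18−9=9 → j
w(22): 22−9=13 → n
u(20): 20−9=11 → l
c(2): 2−9=-7≡19 → t
m(12): 12−9=3 → d
t(19): 19−9=10 → k
m(12): 12−9=3 → d

fhajnltdkd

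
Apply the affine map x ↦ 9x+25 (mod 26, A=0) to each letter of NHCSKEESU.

N(13): 9·13+25=142≡12 → M
H(7): 9·7+25=88≡10 → K
C(2): 9·2+25=43≡17 → R
S(18): 9·18+25=187≡5 → F
K(10): 9·10+25=115≡11 → L
E(4): 9·4+25=61≡9 → J
E(4): 9·4+25=61≡9 → J
S(18): 9·18+25=187≡5 → F
U(20): 9·20+25=205≡23 → X

MKRFLJJFX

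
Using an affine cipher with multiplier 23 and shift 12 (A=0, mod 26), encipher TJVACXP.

HLBMGVT

T(19): 23·19+12=449≡7 → H
J(9): 23·9+12=219≡11 → L
V(21): 23·21+12=495≡1 → B
A(0): 23·0+12=12 → M
C(2): 23·2+12=58≡6 → G
X(23): 23·23+12=541≡21 → V
P(15): 23·15+12=357≡19 → T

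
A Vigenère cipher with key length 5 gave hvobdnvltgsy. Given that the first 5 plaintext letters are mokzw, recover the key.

vhech

Subtract each crib letter from the matching ciphertext letter (mod 26):
h(7)−m(12)=-5≡21 → v
v(21)−o(14)=7 → h
o(14)−k(10)=4 → e
b(1)−z(25)=-24≡2 → c
d(3)−w(22)=-19≡7 → h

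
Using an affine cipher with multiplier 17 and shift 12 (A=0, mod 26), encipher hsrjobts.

h(7): 17·7+12=131≡1 → b
s(18): 17·18+12=318≡6 → g
r(17): 17·17+12=301≡15 → p
j(9): 17·9+12=165≡9 → j
o(14): 17·14+12=250≡16 → q
b(1): 17·1+12=29≡3 → d
t(19): 17·19+12=335≡23 → x
s(18): 17·18+12=318≡6 → g

bgpjqdxg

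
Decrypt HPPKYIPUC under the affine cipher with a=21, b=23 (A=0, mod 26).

YMMNFDMLZ

The inverse of 21 mod 26 is 5, since 21·5=105≡1. Apply D(y)=5·(y−23) mod 26:
H(7): 5·(7−23)=-80≡24 → Y
P(15): 5·(15−23)=-40≡12 → M
P(15): 5·(15−23)=-40≡12 → M
K(10): 5·(10−23)=-65≡13 → N
Y(24): 5·(24−23)=5 → F
I(8): 5·(8−23)=-75≡3 → D
P(15): 5·(15−23)=-40≡12 → M
U(20): 5·(20−23)=-15≡11 → L
C(2): 5·(2−23)=-105≡25 → Z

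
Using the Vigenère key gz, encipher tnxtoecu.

Repeat the key across the message: gzgzgzgz
t(19)+g(6): 25 → z
n(13)+z(25): 38≡12 → m
x(23)+g(6): 29≡3 → d
t(19)+z(25): 44≡18 → s
o(14)+g(6): 20 → u
e(4)+z(25): 29≡3 → d
c(2)+g(6): 8 → i
u(20)+z(25): 45≡19 → t

zmdsudit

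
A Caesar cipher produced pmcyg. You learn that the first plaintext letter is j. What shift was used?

From the crib: p(15)−j(9)=6, so the shift is 6.

6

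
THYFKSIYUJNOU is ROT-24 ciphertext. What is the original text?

VJAHMUKAWLPQW

T(19): 19−24=-5≡21 → V
H(7): 7−24=-17≡9 → J
Y(24): 24−24=0 → A
F(5): 5−24=-19≡7 → H
K(10): 10−24=-14≡12 → M
S(18): 18−24=-6≡20 → U
I(8): 8−24=-16≡10 → K
Y(24): 24−24=0 → A
U(20): 20−24=-4≡22 → W
J(9): 9−24=-15≡11 → L
N(13): 13−24=-11≡15 → P
O(14): 14−24=-10≡16 → Q
U(20): 20−24=-4≡22 → W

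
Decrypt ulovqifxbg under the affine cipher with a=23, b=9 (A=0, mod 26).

fihwpjkeub

The inverse of 23 mod 26 is 17, since 23·17=391≡1. Apply D(y)=17·(y−9) mod 26:
u(20): 17·(20−9)=187≡5 → f
l(11): 17·(11−9)=34≡8 → i
o(14): 17·(14−9)=85≡7 → h
v(21): 17·(21−9)=204≡22 → w
q(16): 17·(16−9)=119≡15 → p
i(8): 17·(8−9)=-17≡9 → j
f(5): 17·(5−9)=-68≡10 → k
x(23): 17·(23−9)=238≡4 → e
b(1): 17·(1−9)=-136≡20 → u
g(6): 17·(6−9)=-51≡1 → b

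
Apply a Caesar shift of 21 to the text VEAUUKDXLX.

QZVPPFYSGS

V(21): 21+21=42≡16 → Q
E(4): 4+21=25 → Z
A(0): 0+21=21 → V
U(20): 20+21=41≡15 → P
U(20): 20+21=41≡15 → P
K(10): 10+21=31≡5 → F
D(3): 3+21=24 → Y
X(23): 23+21=44≡18 → S
L(11): 11+21=32≡6 → G
X(23): 23+21=44≡18 → S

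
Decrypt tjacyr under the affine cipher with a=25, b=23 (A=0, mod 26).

eoxvzg

The inverse of 25 mod 26 is 25, since 25·25=625≡1. Apply D(y)=25·(y−23) mod 26:
t(19): 25·(19−23)=-100≡4 → e
j(9): 25·(9−23)=-350≡14 → o
a(0): 25·(0−23)=-575≡23 → x
c(2): 25·(2−23)=-525≡21 → v
y(24): 25·(24−23)=25 → z
r(17): 25·(17−23)=-150≡6 → g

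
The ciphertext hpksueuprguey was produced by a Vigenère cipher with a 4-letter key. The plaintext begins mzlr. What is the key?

vqzb

Subtract each crib letter from the matching ciphertext letter (mod 26):
h(7)−m(12)=-5≡21 → v
p(15)−z(25)=-10≡16 → q
k(10)−l(11)=-1≡25 → z
s(18)−r(17)=1 → b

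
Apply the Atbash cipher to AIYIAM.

ZRBRZN

A(0) → Z(25)
I(8) → R(17)
Y(24) → B(1)
I(8) → R(17)
A(0) → Z(25)
M(12) → N(13)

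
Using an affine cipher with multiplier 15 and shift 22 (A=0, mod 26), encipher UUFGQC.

U(20): 15·20+22=322≡10 → K
U(20): 15·20+22=322≡10 → K
F(5): 15·5+22=97≡19 → T
G(6): 15·6+22=112≡8 → I
Q(16): 15·16+22=262≡2 → C
C(2): 15·2+22=52≡0 → A

KKTICA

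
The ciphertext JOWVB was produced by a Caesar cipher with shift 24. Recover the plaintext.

LQYXD

J(9): 9−24=-15≡11 → L
O(14): 14−24=-10≡16 → Q
W(22): 22−24=-2≡24 → Y
V(21): 21−24=-3≡23 → X
B(1): 1−24=-23≡3 → D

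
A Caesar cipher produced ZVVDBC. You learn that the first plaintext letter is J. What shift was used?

16

From the crib: Z(25)−J(9)=16, so the shift is 16.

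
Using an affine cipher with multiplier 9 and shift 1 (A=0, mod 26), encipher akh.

bnm

a(0): 9·0+1=1 → b
k(10): 9·10+1=91≡13 → n
h(7): 9·7+1=64≡12 → m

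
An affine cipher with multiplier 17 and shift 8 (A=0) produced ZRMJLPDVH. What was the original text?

BZOXRFPND

The inverse of 17 mod 26 is 23, since 17·23=391≡1. Apply D(y)=23·(y−8) mod 26:
Z(25): 23·(25−8)=391≡1 → B
R(17): 23·(17−8)=207≡25 → Z
M(12): 23·(12−8)=92≡14 → O
J(9): 23·(9−8)=23 → X
L(11): 23·(11−8)=69≡17 → R
P(15): 23·(15−8)=161≡5 → F
D(3): 23·(3−8)=-115≡15 → P
V(21): 23·(21−8)=299≡13 → N
H(7): 23·(7−8)=-23≡3 → D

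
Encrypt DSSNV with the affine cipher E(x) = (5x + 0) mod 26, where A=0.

PMMNB

D(3): 5·3+0=15 → P
S(18): 5·18+0=90≡12 → M
S(18): 5·18+0=90≡12 → M
N(13): 5·13+0=65≡13 → N
V(21): 5·21+0=105≡1 → B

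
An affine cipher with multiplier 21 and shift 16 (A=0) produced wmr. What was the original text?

The inverse of 21 mod 26 is 5, since 21·5=105≡1. Apply D(y)=5·(y−16) mod 26:
w(22): 5·(22−16)=30≡4 → e
m(12): 5·(12−16)=-20≡6 → g
r(17): 5·(17−16)=5 → f

egf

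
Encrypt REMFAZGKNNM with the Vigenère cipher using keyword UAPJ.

Repeat the key across the message: UAPJUAPJUAP
R(17)+U(20): 37≡11 → L
E(4)+A(0): 4 → E
M(12)+P(15): 27≡1 → B
F(5)+J(9): 14 → O
A(0)+U(20): 20 → U
Z(25)+A(0): 25 → Z
G(6)+P(15): 21 → V
K(10)+J(9): 19 → T
N(13)+U(20): 33≡7 → H
N(13)+A(0): 13 → N
M(12)+P(15): 27≡1 → B

LEBOUZVTHNB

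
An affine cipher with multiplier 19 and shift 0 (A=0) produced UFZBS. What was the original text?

The inverse of 19 mod 26 is 11, since 19·11=209≡1. Apply D(y)=11·(y−0) mod 26:
U(20): 11·(20−0)=220≡12 → M
F(5): 11·(5−0)=55≡3 → D
Z(25): 11·(25−0)=275≡15 → P
B(1): 11·(1−0)=11 → L
S(18): 11·(18−0)=198≡16 → Q

MDPLQ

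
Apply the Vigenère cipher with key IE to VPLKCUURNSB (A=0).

DTTOKYCVVWJ

Repeat the key across the message: IEIEIEIEIEI
V(21)+I(8): 29≡3 → D
P(15)+E(4): 19 → T
L(11)+I(8): 19 → T
K(10)+E(4): 14 → O
C(2)+I(8): 10 → K
U(20)+E(4): 24 → Y
U(20)+I(8): 28≡2 → C
R(17)+E(4): 21 → V
N(13)+I(8): 21 → V
S(18)+E(4): 22 → W
B(1)+I(8): 9 → J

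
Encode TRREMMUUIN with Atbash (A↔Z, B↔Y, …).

GIIVNNFFRM

T(19) → G(6)
R(17) → I(8)
R(17) → I(8)
E(4) → V(21)
M(12) → N(13)
M(12) → N(13)
U(20) → F(5)
U(20) → F(5)
I(8) → R(17)
N(13) → M(12)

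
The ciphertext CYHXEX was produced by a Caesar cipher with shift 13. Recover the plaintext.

C(2): 2−13=-11≡15 → P
Y(24): 24−13=11 → L
H(7): 7−13=-6≡20 → U
X(23): 23−13=10 → K
E(4): 4−13=-9≡17 → R
X(23): 23−13=10 → K

PLUKRK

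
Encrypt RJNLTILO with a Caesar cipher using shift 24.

PHLJRGJM

R(17): 17+24=41≡15 → P
J(9): 9+24=33≡7 → H
N(13): 13+24=37≡11 → L
L(11): 11+24=35≡9 → J
T(19): 19+24=43≡17 → R
I(8): 8+24=32≡6 → G
L(11): 11+24=35≡9 → J
O(14): 14+24=38≡12 → M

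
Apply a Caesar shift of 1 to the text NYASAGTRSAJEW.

N(13): 13+1=14 → O
Y(24): 24+1=25 → Z
A(0): 0+1=1 → B
S(18): 18+1=19 → T
A(0): 0+1=1 → B
G(6): 6+1=7 → H
T(19): 19+1=20 → U
R(17): 17+1=18 → S
S(18): 18+1=19 → T
A(0): 0+1=1 → B
J(9): 9+1=10 → K
E(4): 4+1=5 → F
W(22): 22+1=23 → X

OZBTBHUSTBKFX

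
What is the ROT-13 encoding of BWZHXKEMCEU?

B(1): 1+13=14 → O
W(22): 22+13=35≡9 → J
Z(25): 25+13=38≡12 → M
H(7): 7+13=20 → U
X(23): 23+13=36≡10 → K
K(10): 10+13=23 → X
E(4): 4+13=17 → R
M(12): 12+13=25 → Z
C(2): 2+13=15 → P
E(4): 4+13=17 → R
U(20): 20+13=33≡7 → H

OJMUKXRZPRH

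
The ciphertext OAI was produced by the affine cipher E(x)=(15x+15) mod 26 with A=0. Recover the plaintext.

The inverse of 15 mod 26 is 7, since 15·7=105≡1. Apply D(y)=7·(y−15) mod 26:
O(14): 7·(14−15)=-7≡19 → T
A(0): 7·(0−15)=-105≡25 → Z
I(8): 7·(8−15)=-49≡3 → D

TZD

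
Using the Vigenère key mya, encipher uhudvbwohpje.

Repeat the key across the message: myamyamyamya
u(20)+m(12): 32≡6 → g
h(7)+y(24): 31≡5 → f
u(20)+a(0): 20 → u
d(3)+m(12): 15 → p
v(21)+y(24): 45≡19 → t
b(1)+a(0): 1 → b
w(22)+m(12): 34≡8 → i
o(14)+y(24): 38≡12 → m
h(7)+a(0): 7 → h
p(15)+m(12): 27≡1 → b
j(9)+y(24): 33≡7 → h
e(4)+a(0): 4 → e

gfuptbimhbhe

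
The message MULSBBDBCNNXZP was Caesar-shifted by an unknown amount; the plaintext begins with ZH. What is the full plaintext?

From the crib: M(12)−Z(25)=-13≡13, so the shift is 13.
Subtract 13 from each ciphertext letter:
M(12): 12−13=-1≡25 → Z
U(20): 20−13=7 → H
L(11): 11−13=-2≡24 → Y
S(18): 18−13=5 → F
B(1): 1−13=-12≡14 → O
B(1): 1−13=-12≡14 → O
D(3): 3−13=-10≡16 → Q
B(1): 1−13=-12≡14 → O
C(2): 2−13=-11≡15 → P
N(13): 13−13=0 → A
N(13): 13−13=0 → A
X(23): 23−13=10 → K
Z(25): 25−13=12 → M
P(15): 15−13=2 → C

ZHYFOOQOPAAKMC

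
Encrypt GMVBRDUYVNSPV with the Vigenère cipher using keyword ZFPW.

Repeat the key across the message: ZFPWZFPWZFPWZ
G(6)+Z(25): 31≡5 → F
M(12)+F(5): 17 → R
V(21)+P(15): 36≡10 → K
B(1)+W(22): 23 → X
R(17)+Z(25): 42≡16 → Q
D(3)+F(5): 8 → I
U(20)+P(15): 35≡9 → J
Y(24)+W(22): 46≡20 → U
V(21)+Z(25): 46≡20 → U
N(13)+F(5): 18 → S
S(18)+P(15): 33≡7 → H
P(15)+W(22): 37≡11 → L
V(21)+Z(25): 46≡20 → U

FRKXQIJUUSHLU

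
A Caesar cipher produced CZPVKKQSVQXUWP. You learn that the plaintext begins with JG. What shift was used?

From the crib: C(2)−J(9)=-7≡19, so the shift is 19.

19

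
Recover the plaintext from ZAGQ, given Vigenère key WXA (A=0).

Repeat the key across the ciphertext: WXAW
Z(25)−W(22): 3 → D
A(0)−X(23): -23≡3 → D
G(6)−A(0): 6 → G
Q(16)−W(22): -6≡20 → U

DDGU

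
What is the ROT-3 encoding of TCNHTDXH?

WFQKWGAK

T(19): 19+3=22 → W
C(2): 2+3=5 → F
N(13): 13+3=16 → Q
H(7): 7+3=10 → K
T(19): 19+3=22 → W
D(3): 3+3=6 → G
X(23): 23+3=26≡0 → A
H(7): 7+3=10 → K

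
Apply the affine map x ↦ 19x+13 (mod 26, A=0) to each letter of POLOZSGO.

P(15): 19·15+13=298≡12 → M
O(14): 19·14+13=279≡19 → T
L(11): 19·11+13=222≡14 → O
O(14): 19·14+13=279≡19 → T
Z(25): 19·25+13=488≡20 → U
S(18): 19·18+13=355≡17 → R
G(6): 19·6+13=127≡23 → X
O(14): 19·14+13=279≡19 → T

MTOTURXT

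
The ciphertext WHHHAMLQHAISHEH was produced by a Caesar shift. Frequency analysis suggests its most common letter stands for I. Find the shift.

25

The most frequent ciphertext letter is H (appears 6 times).
H is position 7; I is position 8.
Shift = -1≡25.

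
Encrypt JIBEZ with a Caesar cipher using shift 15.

YXQTO

J(9): 9+15=24 → Y
I(8): 8+15=23 → X
B(1): 1+15=16 → Q
E(4): 4+15=19 → T
Z(25): 25+15=40≡14 → O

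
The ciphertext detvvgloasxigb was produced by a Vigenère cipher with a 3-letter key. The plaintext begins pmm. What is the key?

Subtract each crib letter from the matching ciphertext letter (mod 26):
d(3)−p(15)=-12≡14 → o
e(4)−m(12)=-8≡18 → s
t(19)−m(12)=7 → h

osh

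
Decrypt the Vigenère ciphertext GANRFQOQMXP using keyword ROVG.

Repeat the key across the ciphertext: ROVGROVGROV
G(6)−R(17): -11≡15 → P
A(0)−O(14): -14≡12 → M
N(13)−V(21): -8≡18 → S
R(17)−G(6): 11 → L
F(5)−R(17): -12≡14 → O
Q(16)−O(14): 2 → C
O(14)−V(21): -7≡19 → T
Q(16)−G(6): 10 → K
M(12)−R(17): -5≡21 → V
X(23)−O(14): 9 → J
P(15)−V(21): -6≡20 → U

PMSLOCTKVJU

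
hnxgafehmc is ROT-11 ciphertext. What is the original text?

h(7): 7−11=-4≡22 → w
n(13): 13−11=2 → c
x(23): 23−11=12 → m
g(6): 6−11=-5≡21 → v
a(0): 0−11=-11≡15 → p
f(5): 5−11=-6≡20 → u
e(4): 4−11=-7≡19 → t
h(7): 7−11=-4≡22 → w
m(12): 12−11=1 → b
c(2): 2−11=-9≡17 → r

wcmvputwbr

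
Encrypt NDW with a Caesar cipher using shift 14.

N(13): 13+14=27≡1 → B
D(3): 3+14=17 → R
W(22): 22+14=36≡10 → K

BRK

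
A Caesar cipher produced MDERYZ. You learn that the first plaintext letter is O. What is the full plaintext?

OFGTAB

From the crib: M(12)−O(14)=-2≡24, so the shift is 24.
Subtract 24 from each ciphertext letter:
M(12): 12−24=-12≡14 → O
D(3): 3−24=-21≡5 → F
E(4): 4−24=-20≡6 → G
R(17): 17−24=-7≡19 → T
Y(24): 24−24=0 → A
Z(25): 25−24=1 → B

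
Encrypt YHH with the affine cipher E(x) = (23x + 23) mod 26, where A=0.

DCC

Y(24): 23·24+23=575≡3 → D
H(7): 23·7+23=184≡2 → C
H(7): 23·7+23=184≡2 → C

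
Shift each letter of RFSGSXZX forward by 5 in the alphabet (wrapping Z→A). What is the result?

WKXLXCEC

R(17): 17+5=22 → W
F(5): 5+5=10 → K
S(18): 18+5=23 → X
G(6): 6+5=11 → L
S(18): 18+5=23 → X
X(23): 23+5=28≡2 → C
Z(25): 25+5=30≡4 → E
X(23): 23+5=28≡2 → C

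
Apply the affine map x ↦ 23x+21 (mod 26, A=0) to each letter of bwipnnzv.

b(1): 23·1+21=44≡18 → s
w(22): 23·22+21=527≡7 → h
i(8): 23·8+21=205≡23 → x
p(15): 23·15+21=366≡2 → c
n(13): 23·13+21=320≡8 → i
n(13): 23·13+21=320≡8 → i
z(25): 23·25+21=596≡24 → y
v(21): 23·21+21=504≡10 → k

shxciiyk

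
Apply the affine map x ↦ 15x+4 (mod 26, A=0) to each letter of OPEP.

O(14): 15·14+4=214≡6 → G
P(15): 15·15+4=229≡21 → V
E(4): 15·4+4=64≡12 → M
P(15): 15·15+4=229≡21 → V

GVMV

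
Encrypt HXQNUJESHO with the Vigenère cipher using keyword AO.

HLQBUXEGHC

Repeat the key across the message: AOAOAOAOAO
H(7)+A(0): 7 → H
X(23)+O(14): 37≡11 → L
Q(16)+A(0): 16 → Q
N(13)+O(14): 27≡1 → B
U(20)+A(0): 20 → U
J(9)+O(14): 23 → X
E(4)+A(0): 4 → E
S(18)+O(14): 32≡6 → G
H(7)+A(0): 7 → H
O(14)+O(14): 28≡2 → C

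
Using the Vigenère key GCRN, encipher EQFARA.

KSWNXC

Repeat the key across the message: GCRNGC
E(4)+G(6): 10 → K
Q(16)+C(2): 18 → S
F(5)+R(17): 22 → W
A(0)+N(13): 13 → N
R(17)+G(6): 23 → X
A(0)+C(2): 2 → C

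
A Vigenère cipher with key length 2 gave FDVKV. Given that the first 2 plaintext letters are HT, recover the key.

YK

Subtract each crib letter from the matching ciphertext letter (mod 26):
F(5)−H(7)=-2≡24 → Y
D(3)−T(19)=-16≡10 → K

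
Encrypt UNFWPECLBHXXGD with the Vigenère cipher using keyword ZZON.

Repeat the key across the message: ZZONZZONZZONZZ
U(20)+Z(25): 45≡19 → T
N(13)+Z(25): 38≡12 → M
F(5)+O(14): 19 → T
W(22)+N(13): 35≡9 → J
P(15)+Z(25): 40≡14 → O
E(4)+Z(25): 29≡3 → D
C(2)+O(14): 16 → Q
L(11)+N(13): 24 → Y
B(1)+Z(25): 26≡0 → A
H(7)+Z(25): 32≡6 → G
X(23)+O(14): 37≡11 → L
X(23)+N(13): 36≡10 → K
G(6)+Z(25): 31≡5 → F
D(3)+Z(25): 28≡2 → C

TMTJODQYAGLKFC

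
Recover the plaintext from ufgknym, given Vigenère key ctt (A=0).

Repeat the key across the ciphertext: cttcttc
u(20)−c(2): 18 → s
f(5)−t(19): -14≡12 → m
g(6)−t(19): -13≡13 → n
k(10)−c(2): 8 → i
n(13)−t(19): -6≡20 → u
y(24)−t(19): 5 → f
m(12)−c(2): 10 → k

smniufk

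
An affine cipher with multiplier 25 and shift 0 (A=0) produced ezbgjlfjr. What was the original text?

The inverse of 25 mod 26 is 25, since 25·25=625≡1. Apply D(y)=25·(y−0) mod 26:
e(4): 25·(4−0)=100≡22 → w
z(25): 25·(25−0)=625≡1 → b
b(1): 25·(1−0)=25 → z
g(6): 25·(6−0)=150≡20 → u
j(9): 25·(9−0)=225≡17 → r
l(11): 25·(11−0)=275≡15 → p
f(5): 25·(5−0)=125≡21 → v
j(9): 25·(9−0)=225≡17 → r
r(17): 25·(17−0)=425≡9 → j

wbzurpvrj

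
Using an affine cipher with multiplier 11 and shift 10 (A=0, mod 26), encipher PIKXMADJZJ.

P(15): 11·15+10=175≡19 → T
I(8): 11·8+10=98≡20 → U
K(10): 11·10+10=120≡16 → Q
X(23): 11·23+10=263≡3 → D
M(12): 11·12+10=142≡12 → M
A(0): 11·0+10=10 → K
D(3): 11·3+10=43≡17 → R
J(9): 11·9+10=109≡5 → F
Z(25): 11·25+10=285≡25 → Z
J(9): 11·9+10=109≡5 → F

TUQDMKRFZF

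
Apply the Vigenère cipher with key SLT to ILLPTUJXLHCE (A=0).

AWEHENBIEZNX

Repeat the key across the message: SLTSLTSLTSLT
I(8)+S(18): 26≡0 → A
L(11)+L(11): 22 → W
L(11)+T(19): 30≡4 → E
P(15)+S(18): 33≡7 → H
T(19)+L(11): 30≡4 → E
U(20)+T(19): 39≡13 → N
J(9)+S(18): 27≡1 → B
X(23)+L(11): 34≡8 → I
L(11)+T(19): 30≡4 → E
H(7)+S(18): 25 → Z
C(2)+L(11): 13 → N
E(4)+T(19): 23 → X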